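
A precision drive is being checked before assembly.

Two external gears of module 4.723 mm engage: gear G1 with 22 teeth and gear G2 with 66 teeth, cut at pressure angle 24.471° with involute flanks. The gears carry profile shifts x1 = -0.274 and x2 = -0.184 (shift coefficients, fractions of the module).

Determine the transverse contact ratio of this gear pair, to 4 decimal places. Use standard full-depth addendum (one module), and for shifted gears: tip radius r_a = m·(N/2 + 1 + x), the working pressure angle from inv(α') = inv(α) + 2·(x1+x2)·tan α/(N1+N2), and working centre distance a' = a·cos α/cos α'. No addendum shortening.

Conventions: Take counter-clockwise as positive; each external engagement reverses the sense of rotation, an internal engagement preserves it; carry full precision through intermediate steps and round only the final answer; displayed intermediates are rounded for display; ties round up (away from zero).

1.6023

class = single-mesh tooth geometry [involute pair 22T × 66T, m = 4.723]
base radii: r_b1 = 47.286117, r_b2 = 141.858350
tip radii: r_a1 = 55.381898, r_a2 = 159.712968
inv(α') = inv(24.471°) + 2·(-0.274-0.184)·tan α/(22+66) = 0.02327828  ⇒  α' = 23.07262°
a' = a·cos α / cos α' = 207.8120·cos 24.471°/cos 23.07262° = 205.589833
action lengths: √(r_a1²−r_b1²) = 28.830155, √(r_a2²−r_b2²) = 73.378749
base pitch p_b = π·m·cos α = 13.504883
CR = (28.830155 + 73.378749 − 205.589833·sin 23.07262°)/13.504883 = 1.602291
contact ratio ≈ 1.6023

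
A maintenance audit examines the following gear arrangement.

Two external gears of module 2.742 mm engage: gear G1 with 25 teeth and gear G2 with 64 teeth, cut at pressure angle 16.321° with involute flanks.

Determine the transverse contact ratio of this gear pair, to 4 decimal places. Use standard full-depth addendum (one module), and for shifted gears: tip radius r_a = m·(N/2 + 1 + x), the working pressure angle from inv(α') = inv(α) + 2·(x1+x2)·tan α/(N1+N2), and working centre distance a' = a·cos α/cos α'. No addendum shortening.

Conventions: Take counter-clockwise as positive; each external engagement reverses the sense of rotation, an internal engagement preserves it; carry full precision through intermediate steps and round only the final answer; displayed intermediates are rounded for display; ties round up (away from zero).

1.9118

class = single-mesh tooth geometry [involute pair 25T × 64T, m = 2.742]
base radii: r_b1 = 32.893798, r_b2 = 84.208124
tip radii: r_a1 = 37.017000, r_a2 = 90.486000
no profile shift: α' = α, a' = a
action lengths: √(r_a1²−r_b1²) = 16.978113, √(r_a2²−r_b2²) = 33.116583
base pitch p_b = π·m·cos α = 8.267113
CR = (16.978113 + 33.116583 − 122.019000·sin 16.32100°)/8.267113 = 1.911804
contact ratio ≈ 1.9118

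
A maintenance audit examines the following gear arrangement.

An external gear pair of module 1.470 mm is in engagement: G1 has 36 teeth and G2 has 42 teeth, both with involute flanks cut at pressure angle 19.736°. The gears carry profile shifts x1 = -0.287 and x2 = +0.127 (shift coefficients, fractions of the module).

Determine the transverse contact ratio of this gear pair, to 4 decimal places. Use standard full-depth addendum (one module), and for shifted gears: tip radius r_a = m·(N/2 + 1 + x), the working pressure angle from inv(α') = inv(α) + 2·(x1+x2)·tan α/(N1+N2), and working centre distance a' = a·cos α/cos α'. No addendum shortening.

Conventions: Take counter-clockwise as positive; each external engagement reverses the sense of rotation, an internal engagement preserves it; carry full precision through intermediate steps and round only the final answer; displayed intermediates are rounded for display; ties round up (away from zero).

class = single-mesh tooth geometry [involute pair 36T × 42T, m = 1.470]
base radii: r_b1 = 24.905701, r_b2 = 29.056652
tip radii: r_a1 = 27.508110, r_a2 = 32.526690
inv(α') = inv(19.736°) + 2·(-0.287+0.127)·tan α/(36+42) = 0.01283085  ⇒  α' = 19.05578°
a' = a·cos α / cos α' = 57.3300·cos 19.736°/cos 19.05578° = 57.090866
action lengths: √(r_a1²−r_b1²) = 11.679133, √(r_a2²−r_b2²) = 14.618364
base pitch p_b = π·m·cos α = 4.346865
CR = (11.679133 + 14.618364 − 57.090866·sin 19.05578°)/4.346865 = 1.761726
contact ratio ≈ 1.7617

1.7617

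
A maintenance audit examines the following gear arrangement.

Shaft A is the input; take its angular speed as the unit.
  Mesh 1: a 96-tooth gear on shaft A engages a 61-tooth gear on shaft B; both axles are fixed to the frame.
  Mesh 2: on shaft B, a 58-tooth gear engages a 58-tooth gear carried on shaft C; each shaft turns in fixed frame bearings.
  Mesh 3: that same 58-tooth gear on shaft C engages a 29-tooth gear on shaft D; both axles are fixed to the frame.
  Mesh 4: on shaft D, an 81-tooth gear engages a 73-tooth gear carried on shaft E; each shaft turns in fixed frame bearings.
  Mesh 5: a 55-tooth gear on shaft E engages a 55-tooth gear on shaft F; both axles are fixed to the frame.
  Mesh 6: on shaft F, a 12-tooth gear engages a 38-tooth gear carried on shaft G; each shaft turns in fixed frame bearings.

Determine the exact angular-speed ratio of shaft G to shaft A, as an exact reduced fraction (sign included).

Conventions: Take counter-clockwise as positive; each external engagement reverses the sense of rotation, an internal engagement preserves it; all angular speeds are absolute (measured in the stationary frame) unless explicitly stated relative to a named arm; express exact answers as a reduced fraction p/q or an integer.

93312/84607

class = fixed-axis compound train [6 meshes; 6 ratios multiply, 6 sense flips]
mesh 1 [96T→61T]: running ratio 96/61, sense −
mesh 2 [58T→58T]: running ratio 96/61, sense +
mesh 3 [58T→29T]: running ratio 192/61, sense −
mesh 4 [81T→73T]: running ratio 15552/4453, sense +
mesh 5 [55T→55T]: running ratio 15552/4453, sense −
mesh 6 [12T→38T]: running ratio 93312/84607, sense +
ω_out/ω_in = 93312/84607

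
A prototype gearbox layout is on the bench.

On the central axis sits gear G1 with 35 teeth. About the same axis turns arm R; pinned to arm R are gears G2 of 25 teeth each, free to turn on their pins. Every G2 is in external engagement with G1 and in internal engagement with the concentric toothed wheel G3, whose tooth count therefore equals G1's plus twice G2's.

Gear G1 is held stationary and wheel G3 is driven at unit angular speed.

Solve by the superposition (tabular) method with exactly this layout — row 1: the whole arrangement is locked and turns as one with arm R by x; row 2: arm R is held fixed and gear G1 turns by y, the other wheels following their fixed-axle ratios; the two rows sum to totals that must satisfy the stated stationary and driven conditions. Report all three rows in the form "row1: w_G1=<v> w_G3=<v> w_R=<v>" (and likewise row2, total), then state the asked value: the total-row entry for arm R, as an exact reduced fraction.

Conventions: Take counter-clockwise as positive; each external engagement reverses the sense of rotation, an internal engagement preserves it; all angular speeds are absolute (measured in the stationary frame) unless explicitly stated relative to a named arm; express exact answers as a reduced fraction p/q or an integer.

recognized (axles ride arm R): planetary set, 35/25/85 teeth
row 1: whole set turns with the arm by x
row 2 (arm held, sun turns y): ω_ring = −(35/85)·y, ω_arm = 0
boundary: total ω_sun = x + y = 0 and total ω_ring = x − (35/85)·y = 1  ⇒  y = -17/24, x = 17/24
row 2 ring = −(35/85)·(-17/24) = 7/24
totals (row 1 + row 2): sun 17/24 + (-17/24) = 0, ring 17/24 + 7/24 = 1, arm 17/24 + 0 = 17/24
asked cell (total, arm) = 17/24

row1: w_G1=17/24 w_G3=17/24 w_R=17/24
row2: w_G1=-17/24 w_G3=7/24 w_R=0
total: w_G1=0 w_G3=1 w_R=17/24
asked value: 17/24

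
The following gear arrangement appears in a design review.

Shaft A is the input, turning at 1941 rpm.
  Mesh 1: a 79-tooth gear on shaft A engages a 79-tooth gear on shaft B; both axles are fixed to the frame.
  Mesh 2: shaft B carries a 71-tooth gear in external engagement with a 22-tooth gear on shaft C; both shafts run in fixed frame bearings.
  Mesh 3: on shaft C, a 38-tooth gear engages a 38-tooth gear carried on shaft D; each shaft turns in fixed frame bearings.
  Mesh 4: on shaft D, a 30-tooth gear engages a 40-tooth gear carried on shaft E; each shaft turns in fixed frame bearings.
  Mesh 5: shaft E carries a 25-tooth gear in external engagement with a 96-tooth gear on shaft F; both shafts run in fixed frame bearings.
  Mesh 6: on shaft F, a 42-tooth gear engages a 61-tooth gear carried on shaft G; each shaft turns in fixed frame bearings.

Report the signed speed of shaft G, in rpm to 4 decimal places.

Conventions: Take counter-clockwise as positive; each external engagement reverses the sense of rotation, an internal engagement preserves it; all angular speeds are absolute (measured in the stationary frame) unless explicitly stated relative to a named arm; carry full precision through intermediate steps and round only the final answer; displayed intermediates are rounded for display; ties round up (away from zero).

+842.3851 rpm

class = fixed-axis compound train [6 meshes; 6 ratios multiply, 6 sense flips]
mesh 1 [79T→79T]: ω = 1941.0000×79/79 = 1941.0000 rpm, sense flips to −
mesh 2 [71T→22T]: ω = 1941.0000×71/22 = 6264.1364 rpm, sense flips to +
mesh 3 [38T→38T]: ω = 6264.1364×38/38 = 6264.1364 rpm, sense flips to −
mesh 4 [30T→40T]: ω = 6264.1364×30/40 = 4698.1023 rpm, sense flips to +
mesh 5 [25T→96T]: ω = 4698.1023×25/96 = 1223.4641 rpm, sense flips to −
mesh 6 [42T→61T]: ω = 1223.4641×42/61 = 842.3851 rpm, sense flips to +
signed output speed = +842.3851 rpm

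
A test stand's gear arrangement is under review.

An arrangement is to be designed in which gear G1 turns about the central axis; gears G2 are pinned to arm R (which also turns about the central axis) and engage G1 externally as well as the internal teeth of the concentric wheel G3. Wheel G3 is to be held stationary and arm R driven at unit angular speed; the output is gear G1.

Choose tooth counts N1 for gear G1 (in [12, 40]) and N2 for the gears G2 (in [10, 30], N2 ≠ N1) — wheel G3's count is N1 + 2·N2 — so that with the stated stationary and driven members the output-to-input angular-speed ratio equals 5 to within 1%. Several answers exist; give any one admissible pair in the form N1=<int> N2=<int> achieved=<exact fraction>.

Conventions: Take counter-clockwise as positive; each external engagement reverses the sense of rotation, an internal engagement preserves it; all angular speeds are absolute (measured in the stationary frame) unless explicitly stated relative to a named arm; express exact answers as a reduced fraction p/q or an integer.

topology: planetary set — design target 5, arm = carrier (Willis)
Willis with ω_ring = 0: ω_sun/ω_arm = (N1+N3)/N1; set equal to 5  ⇒  N3/N1 = 5 − 1 = 4
N3 = N1 + 2·N2  ⇒  N2/N1 = (N3/N1 − 1)/2 = (4 − 1)/2 = 3/2
smallest multiple with N1 ≥ 12 and N2 ≥ 10: k = 6  ⇒  N1 = 6·2 = 12, N2 = 6·3 = 18 (N1 ≤ 40, N2 ≤ 30, N2 ≠ N1 ✓), N3 = 12 + 2·18 = 48
check: (N1+N3)/N1 with N1 = 12, N3 = 48 gives 5; |achieved − target| = 0 ≤ 1/20 ✓

N1=12 N2=18 achieved=5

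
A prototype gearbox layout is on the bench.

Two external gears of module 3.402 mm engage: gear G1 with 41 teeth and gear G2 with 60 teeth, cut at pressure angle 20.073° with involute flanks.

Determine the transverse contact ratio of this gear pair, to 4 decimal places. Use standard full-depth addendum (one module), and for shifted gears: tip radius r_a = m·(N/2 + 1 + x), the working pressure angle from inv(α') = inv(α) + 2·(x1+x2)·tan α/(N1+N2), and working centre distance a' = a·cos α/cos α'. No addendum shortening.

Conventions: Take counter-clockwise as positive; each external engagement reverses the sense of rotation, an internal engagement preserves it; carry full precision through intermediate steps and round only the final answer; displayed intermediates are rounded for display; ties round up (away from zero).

class = single-mesh tooth geometry [involute pair 41T × 60T, m = 3.402]
base radii: r_b1 = 65.504659, r_b2 = 95.860477
tip radii: r_a1 = 73.143000, r_a2 = 105.462000
no profile shift: α' = α, a' = a
action lengths: √(r_a1²−r_b1²) = 32.542865, √(r_a2²−r_b2²) = 43.965923
base pitch p_b = π·m·cos α = 10.038486
CR = (32.542865 + 43.965923 − 171.801000·sin 20.07300°)/10.038486 = 1.747648
contact ratio ≈ 1.7476

1.7476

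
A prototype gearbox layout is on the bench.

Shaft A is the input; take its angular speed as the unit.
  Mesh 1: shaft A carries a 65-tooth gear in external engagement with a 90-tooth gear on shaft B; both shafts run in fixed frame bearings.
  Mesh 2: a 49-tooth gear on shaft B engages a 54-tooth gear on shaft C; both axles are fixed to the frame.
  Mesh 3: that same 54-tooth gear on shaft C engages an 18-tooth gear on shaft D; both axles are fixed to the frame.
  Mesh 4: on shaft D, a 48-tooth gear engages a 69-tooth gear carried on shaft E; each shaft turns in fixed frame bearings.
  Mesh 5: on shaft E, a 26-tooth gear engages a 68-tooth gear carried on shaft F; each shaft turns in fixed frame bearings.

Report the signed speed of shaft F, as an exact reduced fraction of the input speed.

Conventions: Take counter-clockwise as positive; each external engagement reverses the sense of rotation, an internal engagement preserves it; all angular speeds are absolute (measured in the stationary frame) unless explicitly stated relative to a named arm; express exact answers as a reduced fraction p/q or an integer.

-16562/31671

5-mesh fixed-axis compound train (all bearings frame-fixed)
mesh 1 [65T→90T]: |ω|/ω_in = 1×65/90 = 13/18, sense flips to −
mesh 2 [49T→54T]: |ω|/ω_in = (13/18)×49/54 = 637/972, sense flips to +
mesh 3 [54T→18T]: |ω|/ω_in = (637/972)×54/18 = 637/324, sense flips to −
mesh 4 [48T→69T]: |ω|/ω_in = (637/324)×48/69 = 2548/1863, sense flips to +
mesh 5 [26T→68T]: |ω|/ω_in = (2548/1863)×26/68 = 16562/31671, sense flips to −
signed output speed (× input speed) = -16562/31671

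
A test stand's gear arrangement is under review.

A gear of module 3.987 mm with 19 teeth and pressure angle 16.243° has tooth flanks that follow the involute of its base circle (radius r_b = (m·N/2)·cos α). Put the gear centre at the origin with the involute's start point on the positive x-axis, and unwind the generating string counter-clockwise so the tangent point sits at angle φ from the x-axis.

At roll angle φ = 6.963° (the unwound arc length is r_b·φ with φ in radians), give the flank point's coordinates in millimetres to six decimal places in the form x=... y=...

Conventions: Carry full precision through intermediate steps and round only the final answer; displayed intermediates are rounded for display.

x=36.632165 y=0.021724

class = single-mesh tooth geometry [base-circle involute, m = 3.987, 19T]
pitch radius r_p = m·N/2 = 3.987·19/2 = 37.876500
base radius r_b = r_p·cos α = 37.876500·cos 16.243° = 36.364623
roll angle φ = 6.963° = 0.12152728 rad
x = r_b·(cos φ + φ·sin φ) = 36.632165
y = r_b·(sin φ − φ·cos φ) = 0.021724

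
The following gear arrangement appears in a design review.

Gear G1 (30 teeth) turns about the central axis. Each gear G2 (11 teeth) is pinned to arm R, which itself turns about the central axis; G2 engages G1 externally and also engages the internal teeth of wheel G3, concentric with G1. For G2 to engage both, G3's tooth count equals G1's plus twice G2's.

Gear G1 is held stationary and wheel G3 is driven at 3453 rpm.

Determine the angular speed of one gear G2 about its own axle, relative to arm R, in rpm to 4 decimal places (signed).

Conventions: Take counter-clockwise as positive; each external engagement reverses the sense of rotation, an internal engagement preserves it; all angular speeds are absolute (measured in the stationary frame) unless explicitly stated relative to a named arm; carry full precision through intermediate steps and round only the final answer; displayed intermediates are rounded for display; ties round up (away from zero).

+5971.9290 rpm

planetary set (30T centre, 11T on arm, 52T internal) — Willis relation
normalise by the input: solve with ω_ring = 1, then scale by 3453 rpm
ring teeth: 30 + 2·11 = 52
30(ω_sun−ω_arm) = −52(ω_ring−ω_arm),  ω_sun = 0, ω_ring = 1
30(0−ω_arm) = −52(1−ω_arm)  ⇒  82·ω_arm = 52  ⇒  ω_arm = 26/41
sun–planet mesh: 30·(0−26/41) = −11·(ω_p−ω_arm)  ⇒  ω_p−ω_arm = 780/451
scale: ω_p−ω_arm = 780/451 × 3453 rpm = +5971.9290 rpm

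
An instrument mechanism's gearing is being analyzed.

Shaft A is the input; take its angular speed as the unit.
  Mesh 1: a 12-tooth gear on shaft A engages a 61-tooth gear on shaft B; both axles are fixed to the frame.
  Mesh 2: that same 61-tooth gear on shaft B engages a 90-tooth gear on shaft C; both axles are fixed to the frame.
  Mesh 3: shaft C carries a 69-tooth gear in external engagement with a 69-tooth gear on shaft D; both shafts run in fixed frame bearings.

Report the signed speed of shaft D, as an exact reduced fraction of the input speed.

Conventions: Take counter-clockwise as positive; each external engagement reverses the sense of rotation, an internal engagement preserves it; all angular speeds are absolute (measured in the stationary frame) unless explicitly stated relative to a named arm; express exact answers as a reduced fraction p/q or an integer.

3-mesh fixed-axis compound train (all bearings frame-fixed)
mesh 1 [12T→61T]: |ω|/ω_in = 1×12/61 = 12/61, sense flips to −
mesh 2 [61T→90T]: |ω|/ω_in = (12/61)×61/90 = 2/15, sense flips to +
mesh 3 [69T→69T]: |ω|/ω_in = (2/15)×69/69 = 2/15, sense flips to −
signed output speed (× input speed) = -2/15

-2/15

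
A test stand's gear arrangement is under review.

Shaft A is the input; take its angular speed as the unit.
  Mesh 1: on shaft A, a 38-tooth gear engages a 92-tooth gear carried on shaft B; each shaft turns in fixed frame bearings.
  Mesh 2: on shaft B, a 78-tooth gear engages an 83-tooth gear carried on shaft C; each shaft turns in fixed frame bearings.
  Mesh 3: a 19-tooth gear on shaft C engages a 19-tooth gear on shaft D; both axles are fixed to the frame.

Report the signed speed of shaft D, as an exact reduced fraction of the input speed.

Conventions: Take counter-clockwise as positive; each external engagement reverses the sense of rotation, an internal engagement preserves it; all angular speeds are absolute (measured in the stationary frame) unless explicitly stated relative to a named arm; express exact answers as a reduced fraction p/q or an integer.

3-mesh fixed-axis compound train (all bearings frame-fixed)
mesh 1 [38T→92T]: |ω|/ω_in = 1×38/92 = 19/46, sense flips to −
mesh 2 [78T→83T]: |ω|/ω_in = (19/46)×78/83 = 741/1909, sense flips to +
mesh 3 [19T→19T]: |ω|/ω_in = (741/1909)×19/19 = 741/1909, sense flips to −
signed output speed (× input speed) = -741/1909

-741/1909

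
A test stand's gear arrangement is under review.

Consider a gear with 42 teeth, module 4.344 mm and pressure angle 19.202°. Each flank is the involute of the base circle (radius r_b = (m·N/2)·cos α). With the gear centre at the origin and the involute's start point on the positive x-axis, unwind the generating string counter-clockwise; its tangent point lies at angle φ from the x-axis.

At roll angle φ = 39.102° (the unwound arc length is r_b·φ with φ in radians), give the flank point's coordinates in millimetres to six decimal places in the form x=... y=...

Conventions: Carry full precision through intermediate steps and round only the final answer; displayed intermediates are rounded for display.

recognized (one wheel, involute flank): single-mesh tooth geometry, m = 4.344, N = 42
pitch radius r_p = m·N/2 = 4.344·42/2 = 91.224000
base radius r_b = r_p·cos α = 91.224000·cos 19.202° = 86.148743
roll angle φ = 39.102° = 0.68245864 rad
x = r_b·(cos φ + φ·sin φ) = 103.934412
y = r_b·(sin φ − φ·cos φ) = 8.709495

x=103.934412 y=8.709495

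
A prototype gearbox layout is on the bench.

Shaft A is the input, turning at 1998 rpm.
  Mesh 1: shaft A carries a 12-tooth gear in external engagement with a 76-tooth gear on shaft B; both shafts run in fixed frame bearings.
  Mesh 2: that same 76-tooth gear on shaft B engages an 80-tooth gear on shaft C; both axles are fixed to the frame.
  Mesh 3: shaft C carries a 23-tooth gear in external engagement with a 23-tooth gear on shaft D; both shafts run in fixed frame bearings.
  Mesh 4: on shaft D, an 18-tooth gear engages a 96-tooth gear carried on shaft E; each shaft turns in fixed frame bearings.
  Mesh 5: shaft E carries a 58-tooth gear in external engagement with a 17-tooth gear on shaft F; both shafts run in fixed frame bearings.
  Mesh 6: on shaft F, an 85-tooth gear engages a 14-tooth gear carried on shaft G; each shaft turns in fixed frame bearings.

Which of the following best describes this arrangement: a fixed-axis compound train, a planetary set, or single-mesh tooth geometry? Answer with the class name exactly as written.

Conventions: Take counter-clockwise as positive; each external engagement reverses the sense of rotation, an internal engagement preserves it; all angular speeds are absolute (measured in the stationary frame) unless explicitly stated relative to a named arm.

fixed-axis compound train

topology: fixed-axis compound train — 6 meshes, A→G
classification: fixed-axis compound train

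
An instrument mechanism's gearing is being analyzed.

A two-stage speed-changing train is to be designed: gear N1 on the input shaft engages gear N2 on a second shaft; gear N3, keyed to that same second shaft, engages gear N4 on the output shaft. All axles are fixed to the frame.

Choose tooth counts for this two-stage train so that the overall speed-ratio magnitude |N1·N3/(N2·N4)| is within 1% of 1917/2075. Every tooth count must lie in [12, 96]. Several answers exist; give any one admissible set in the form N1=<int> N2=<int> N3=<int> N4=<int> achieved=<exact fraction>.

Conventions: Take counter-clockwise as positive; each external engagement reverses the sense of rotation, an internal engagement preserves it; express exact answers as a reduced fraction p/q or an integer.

topology: fixed-axis compound train — 2 stages, target 1917/2075
target = 1917/2075 in lowest terms: an exact hit needs N1·N3 = k·1917 and N2·N4 = k·2075 for one integer k, every count in [12, 96]; additionally prefer no 1:1 stage (N1 ≠ N2, N3 ≠ N4)
k = 1: N1·N3 = 1917 = 27·71, N2·N4 = 2075 = 25·83
achieved = 27·71/(25·83) = 1917/2075; |achieved − target| = 0 ≤ 1917/207500 ✓

N1=27 N2=25 N3=71 N4=83 achieved=1917/2075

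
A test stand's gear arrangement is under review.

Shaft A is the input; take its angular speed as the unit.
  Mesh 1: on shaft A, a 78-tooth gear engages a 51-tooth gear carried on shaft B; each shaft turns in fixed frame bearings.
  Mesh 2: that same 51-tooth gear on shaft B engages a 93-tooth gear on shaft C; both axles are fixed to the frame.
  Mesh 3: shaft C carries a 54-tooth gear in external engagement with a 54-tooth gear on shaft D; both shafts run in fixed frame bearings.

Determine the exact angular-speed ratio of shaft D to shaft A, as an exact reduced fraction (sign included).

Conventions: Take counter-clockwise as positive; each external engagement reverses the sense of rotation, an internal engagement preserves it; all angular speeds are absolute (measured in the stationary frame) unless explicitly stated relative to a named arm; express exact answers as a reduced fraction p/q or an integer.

-26/31

class = fixed-axis compound train [3 meshes; 3 ratios multiply, 3 sense flips]
mesh 1 [78T→51T]: running ratio 26/17, sense −
mesh 2 [51T→93T]: running ratio 26/31, sense +
mesh 3 [54T→54T]: running ratio 26/31, sense −
ω_out/ω_in = -26/31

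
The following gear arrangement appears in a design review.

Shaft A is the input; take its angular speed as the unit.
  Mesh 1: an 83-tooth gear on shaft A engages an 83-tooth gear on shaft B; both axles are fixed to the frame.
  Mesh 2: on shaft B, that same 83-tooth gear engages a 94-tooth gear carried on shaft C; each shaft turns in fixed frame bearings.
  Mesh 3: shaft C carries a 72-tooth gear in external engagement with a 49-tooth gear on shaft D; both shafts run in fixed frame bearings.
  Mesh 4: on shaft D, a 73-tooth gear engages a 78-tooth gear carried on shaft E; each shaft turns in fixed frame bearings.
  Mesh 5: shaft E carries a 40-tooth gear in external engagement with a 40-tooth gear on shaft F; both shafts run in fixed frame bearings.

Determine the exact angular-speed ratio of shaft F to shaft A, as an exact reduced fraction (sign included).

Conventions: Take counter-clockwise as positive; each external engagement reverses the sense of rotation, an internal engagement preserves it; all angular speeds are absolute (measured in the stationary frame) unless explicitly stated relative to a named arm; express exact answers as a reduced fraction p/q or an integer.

class = fixed-axis compound train [5 meshes; 5 ratios multiply, 5 sense flips]
mesh 1 [83T→83T]: running ratio 1, sense −
mesh 2 [83T→94T]: running ratio 83/94, sense +
mesh 3 [72T→49T]: running ratio 2988/2303, sense −
mesh 4 [73T→78T]: running ratio 36354/29939, sense +
mesh 5 [40T→40T]: running ratio 36354/29939, sense −
ω_out/ω_in = -36354/29939

-36354/29939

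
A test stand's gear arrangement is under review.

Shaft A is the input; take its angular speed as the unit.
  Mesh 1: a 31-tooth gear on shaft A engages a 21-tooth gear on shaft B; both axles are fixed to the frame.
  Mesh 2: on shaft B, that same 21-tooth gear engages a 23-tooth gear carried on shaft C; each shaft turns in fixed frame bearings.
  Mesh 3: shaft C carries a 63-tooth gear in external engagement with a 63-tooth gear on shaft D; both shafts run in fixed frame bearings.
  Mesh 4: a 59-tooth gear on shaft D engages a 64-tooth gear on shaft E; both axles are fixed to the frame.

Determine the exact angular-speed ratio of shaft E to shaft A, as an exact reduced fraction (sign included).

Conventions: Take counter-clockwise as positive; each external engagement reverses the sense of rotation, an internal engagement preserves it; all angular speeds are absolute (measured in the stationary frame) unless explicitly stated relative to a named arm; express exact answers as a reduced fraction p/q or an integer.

class = fixed-axis compound train [4 meshes; 4 ratios multiply, 4 sense flips]
mesh 1 [31T→21T]: running ratio 31/21, sense −
mesh 2 [21T→23T]: running ratio 31/23, sense +
mesh 3 [63T→63T]: running ratio 31/23, sense −
mesh 4 [59T→64T]: running ratio 1829/1472, sense +
ω_out/ω_in = 1829/1472

1829/1472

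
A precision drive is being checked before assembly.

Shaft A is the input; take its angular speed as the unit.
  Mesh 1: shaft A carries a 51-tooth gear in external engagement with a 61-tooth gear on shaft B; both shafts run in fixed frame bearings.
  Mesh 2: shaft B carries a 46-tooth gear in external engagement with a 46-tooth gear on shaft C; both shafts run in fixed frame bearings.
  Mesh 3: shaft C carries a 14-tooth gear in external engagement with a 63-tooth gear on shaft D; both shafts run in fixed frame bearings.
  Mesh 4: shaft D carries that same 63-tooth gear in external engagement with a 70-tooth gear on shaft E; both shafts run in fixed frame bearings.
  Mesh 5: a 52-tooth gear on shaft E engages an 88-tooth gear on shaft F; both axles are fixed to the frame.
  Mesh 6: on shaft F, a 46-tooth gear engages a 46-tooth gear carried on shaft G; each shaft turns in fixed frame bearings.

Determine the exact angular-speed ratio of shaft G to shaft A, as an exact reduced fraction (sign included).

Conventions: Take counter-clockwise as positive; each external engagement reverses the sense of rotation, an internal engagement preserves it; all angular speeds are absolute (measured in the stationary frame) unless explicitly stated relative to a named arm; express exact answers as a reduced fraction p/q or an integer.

663/6710

class = fixed-axis compound train [6 meshes; 6 ratios multiply, 6 sense flips]
mesh 1 [51T→61T]: running ratio 51/61, sense −
mesh 2 [46T→46T]: running ratio 51/61, sense +
mesh 3 [14T→63T]: running ratio 34/183, sense −
mesh 4 [63T→70T]: running ratio 51/305, sense +
mesh 5 [52T→88T]: running ratio 663/6710, sense −
mesh 6 [46T→46T]: running ratio 663/6710, sense +
ω_out/ω_in = 663/6710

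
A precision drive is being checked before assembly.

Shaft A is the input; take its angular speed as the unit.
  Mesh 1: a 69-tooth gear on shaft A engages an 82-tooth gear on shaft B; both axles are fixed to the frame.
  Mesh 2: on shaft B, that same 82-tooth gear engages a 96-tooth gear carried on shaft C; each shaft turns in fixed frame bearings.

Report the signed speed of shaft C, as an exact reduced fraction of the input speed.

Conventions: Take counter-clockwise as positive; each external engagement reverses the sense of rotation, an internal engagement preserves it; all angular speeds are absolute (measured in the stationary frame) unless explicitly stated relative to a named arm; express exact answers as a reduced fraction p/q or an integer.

23/32

2-mesh fixed-axis compound train (all bearings frame-fixed)
mesh 1 [69T→82T]: |ω|/ω_in = 1×69/82 = 69/82, sense flips to −
mesh 2 [82T→96T]: |ω|/ω_in = (69/82)×82/96 = 23/32, sense flips to +
signed output speed (× input speed) = 23/32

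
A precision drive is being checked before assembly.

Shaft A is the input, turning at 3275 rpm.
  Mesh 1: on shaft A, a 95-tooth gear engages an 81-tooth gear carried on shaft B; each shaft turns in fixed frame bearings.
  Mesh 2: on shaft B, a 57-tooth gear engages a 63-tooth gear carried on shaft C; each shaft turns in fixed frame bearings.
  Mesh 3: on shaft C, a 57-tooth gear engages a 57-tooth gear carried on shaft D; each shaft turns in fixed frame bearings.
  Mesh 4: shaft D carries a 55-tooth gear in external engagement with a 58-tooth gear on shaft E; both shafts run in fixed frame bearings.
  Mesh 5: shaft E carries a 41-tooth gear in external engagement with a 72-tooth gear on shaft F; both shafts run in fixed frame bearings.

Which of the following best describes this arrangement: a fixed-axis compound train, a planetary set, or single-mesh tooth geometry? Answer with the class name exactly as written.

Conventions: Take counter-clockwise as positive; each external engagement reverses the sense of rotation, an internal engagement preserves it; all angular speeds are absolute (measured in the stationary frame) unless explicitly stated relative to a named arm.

fixed-axis compound train

5-mesh fixed-axis compound train (all bearings frame-fixed)
classification: fixed-axis compound train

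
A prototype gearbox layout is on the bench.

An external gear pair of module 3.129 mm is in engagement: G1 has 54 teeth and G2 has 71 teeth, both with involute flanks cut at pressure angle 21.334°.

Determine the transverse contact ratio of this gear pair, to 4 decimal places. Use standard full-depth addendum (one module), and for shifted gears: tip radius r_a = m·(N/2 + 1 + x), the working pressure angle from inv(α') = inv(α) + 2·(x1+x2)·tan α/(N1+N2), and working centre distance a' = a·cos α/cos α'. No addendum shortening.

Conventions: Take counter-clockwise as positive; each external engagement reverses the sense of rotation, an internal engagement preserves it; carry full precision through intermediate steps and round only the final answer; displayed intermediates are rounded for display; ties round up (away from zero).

1.7166

topology: single-mesh involute geometry — m = 3.129, 54T/71T pair
base radii: r_b1 = 78.693845, r_b2 = 103.467833
tip radii: r_a1 = 87.612000, r_a2 = 114.208500
no profile shift: α' = α, a' = a
action lengths: √(r_a1²−r_b1²) = 38.511573, √(r_a2²−r_b2²) = 48.352755
base pitch p_b = π·m·cos α = 9.156445
CR = (38.511573 + 48.352755 − 195.562500·sin 21.33400°)/9.156445 = 1.716594
contact ratio ≈ 1.7166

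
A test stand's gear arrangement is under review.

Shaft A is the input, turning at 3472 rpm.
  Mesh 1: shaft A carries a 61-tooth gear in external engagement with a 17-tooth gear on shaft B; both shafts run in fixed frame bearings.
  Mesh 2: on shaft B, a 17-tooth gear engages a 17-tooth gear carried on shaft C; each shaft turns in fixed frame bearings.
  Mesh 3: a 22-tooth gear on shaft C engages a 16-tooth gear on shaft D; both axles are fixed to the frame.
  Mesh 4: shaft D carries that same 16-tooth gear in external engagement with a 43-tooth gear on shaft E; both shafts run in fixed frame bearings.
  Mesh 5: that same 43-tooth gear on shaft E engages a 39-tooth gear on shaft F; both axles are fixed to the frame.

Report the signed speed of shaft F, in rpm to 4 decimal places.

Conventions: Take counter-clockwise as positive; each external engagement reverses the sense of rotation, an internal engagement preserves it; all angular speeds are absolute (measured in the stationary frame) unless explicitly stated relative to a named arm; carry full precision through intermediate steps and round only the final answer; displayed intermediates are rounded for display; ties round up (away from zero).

-7027.7888 rpm

topology: fixed-axis compound train — 5 meshes, A→F
mesh 1 [61T→17T]: ω = 3472.0000×61/17 = 12458.3529 rpm, sense flips to −
mesh 2 [17T→17T]: ω = 12458.3529×17/17 = 12458.3529 rpm, sense flips to +
mesh 3 [22T→16T]: ω = 12458.3529×22/16 = 17130.2353 rpm, sense flips to −
mesh 4 [16T→43T]: ω = 17130.2353×16/43 = 6374.0410 rpm, sense flips to +
mesh 5 [43T→39T]: ω = 6374.0410×43/39 = 7027.7888 rpm, sense flips to −
signed output speed = -7027.7888 rpm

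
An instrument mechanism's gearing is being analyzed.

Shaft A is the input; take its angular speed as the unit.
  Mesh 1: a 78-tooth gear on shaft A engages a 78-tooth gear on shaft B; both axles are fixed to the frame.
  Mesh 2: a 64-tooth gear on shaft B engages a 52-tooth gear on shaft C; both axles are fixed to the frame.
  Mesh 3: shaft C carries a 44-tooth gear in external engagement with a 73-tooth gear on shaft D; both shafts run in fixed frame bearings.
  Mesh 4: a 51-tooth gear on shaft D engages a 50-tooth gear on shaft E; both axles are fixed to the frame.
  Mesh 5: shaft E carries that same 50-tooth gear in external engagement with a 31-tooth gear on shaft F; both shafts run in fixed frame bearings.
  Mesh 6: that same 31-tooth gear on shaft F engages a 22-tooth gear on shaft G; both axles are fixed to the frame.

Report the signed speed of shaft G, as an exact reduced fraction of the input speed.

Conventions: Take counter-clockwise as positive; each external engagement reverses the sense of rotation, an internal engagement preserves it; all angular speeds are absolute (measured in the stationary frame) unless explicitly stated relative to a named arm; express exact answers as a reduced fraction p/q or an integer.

1632/949

6-mesh fixed-axis compound train (all bearings frame-fixed)
mesh 1 [78T→78T]: |ω|/ω_in = 1×78/78 = 1, sense flips to −
mesh 2 [64T→52T]: |ω|/ω_in = 1×64/52 = 16/13, sense flips to +
mesh 3 [44T→73T]: |ω|/ω_in = (16/13)×44/73 = 704/949, sense flips to −
mesh 4 [51T→50T]: |ω|/ω_in = (704/949)×51/50 = 17952/23725, sense flips to +
mesh 5 [50T→31T]: |ω|/ω_in = (17952/23725)×50/31 = 35904/29419, sense flips to −
mesh 6 [31T→22T]: |ω|/ω_in = (35904/29419)×31/22 = 1632/949, sense flips to +
signed output speed (× input speed) = 1632/949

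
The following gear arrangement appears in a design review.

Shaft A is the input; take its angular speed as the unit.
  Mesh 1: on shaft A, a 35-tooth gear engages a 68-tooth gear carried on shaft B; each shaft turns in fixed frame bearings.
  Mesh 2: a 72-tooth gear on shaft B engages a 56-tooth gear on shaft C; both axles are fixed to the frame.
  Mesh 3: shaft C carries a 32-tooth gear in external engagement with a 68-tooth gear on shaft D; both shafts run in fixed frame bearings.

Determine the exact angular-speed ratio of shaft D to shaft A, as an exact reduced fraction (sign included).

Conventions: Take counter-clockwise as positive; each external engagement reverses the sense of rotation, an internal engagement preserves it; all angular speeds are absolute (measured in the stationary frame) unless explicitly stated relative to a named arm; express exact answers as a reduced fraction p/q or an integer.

class = fixed-axis compound train [3 meshes; 3 ratios multiply, 3 sense flips]
mesh 1 [35T→68T]: running ratio 35/68, sense −
mesh 2 [72T→56T]: running ratio 45/68, sense +
mesh 3 [32T→68T]: running ratio 90/289, sense −
ω_out/ω_in = -90/289

-90/289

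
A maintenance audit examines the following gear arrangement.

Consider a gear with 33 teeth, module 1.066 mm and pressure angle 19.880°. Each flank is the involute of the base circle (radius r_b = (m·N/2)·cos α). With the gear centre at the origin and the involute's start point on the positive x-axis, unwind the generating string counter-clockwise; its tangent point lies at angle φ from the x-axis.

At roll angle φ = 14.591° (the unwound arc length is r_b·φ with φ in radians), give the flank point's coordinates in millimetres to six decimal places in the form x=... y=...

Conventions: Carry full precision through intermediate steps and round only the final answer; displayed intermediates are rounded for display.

x=17.068506 y=0.090470

recognized (one wheel, involute flank): single-mesh tooth geometry, m = 1.066, N = 33
pitch radius r_p = m·N/2 = 1.066·33/2 = 17.589000
base radius r_b = r_p·cos α = 17.589000·cos 19.880° = 16.540817
roll angle φ = 14.591° = 0.25466099 rad
x = r_b·(cos φ + φ·sin φ) = 17.068506
y = r_b·(sin φ − φ·cos φ) = 0.090470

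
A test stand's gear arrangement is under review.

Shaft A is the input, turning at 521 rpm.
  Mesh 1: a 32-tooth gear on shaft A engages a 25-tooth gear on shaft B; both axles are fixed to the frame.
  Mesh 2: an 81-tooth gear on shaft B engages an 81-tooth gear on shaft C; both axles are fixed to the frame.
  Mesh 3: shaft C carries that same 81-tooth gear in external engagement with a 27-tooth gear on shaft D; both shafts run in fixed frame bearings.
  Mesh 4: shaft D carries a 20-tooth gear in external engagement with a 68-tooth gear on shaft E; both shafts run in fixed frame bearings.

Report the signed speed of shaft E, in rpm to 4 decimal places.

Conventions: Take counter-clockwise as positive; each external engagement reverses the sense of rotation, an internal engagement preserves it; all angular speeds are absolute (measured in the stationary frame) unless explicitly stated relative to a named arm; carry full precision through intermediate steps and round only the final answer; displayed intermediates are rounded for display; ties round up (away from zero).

+588.4235 rpm

topology: fixed-axis compound train — 4 meshes, A→E
mesh 1 [32T→25T]: ω = 521.0000×32/25 = 666.8800 rpm, sense flips to −
mesh 2 [81T→81T]: ω = 666.8800×81/81 = 666.8800 rpm, sense flips to +
mesh 3 [81T→27T]: ω = 666.8800×81/27 = 2000.6400 rpm, sense flips to −
mesh 4 [20T→68T]: ω = 2000.6400×20/68 = 588.4235 rpm, sense flips to +
signed output speed = +588.4235 rpm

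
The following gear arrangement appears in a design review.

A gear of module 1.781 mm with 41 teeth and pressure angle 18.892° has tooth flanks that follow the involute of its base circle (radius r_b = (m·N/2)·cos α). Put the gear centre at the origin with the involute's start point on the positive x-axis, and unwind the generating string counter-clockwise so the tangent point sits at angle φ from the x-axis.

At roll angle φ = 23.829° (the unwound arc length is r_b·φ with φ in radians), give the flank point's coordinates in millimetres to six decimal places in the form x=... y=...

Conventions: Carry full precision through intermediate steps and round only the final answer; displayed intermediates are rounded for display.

x=37.403233 y=0.814079

recognized (one wheel, involute flank): single-mesh tooth geometry, m = 1.781, N = 41
pitch radius r_p = m·N/2 = 1.781·41/2 = 36.510500
base radius r_b = r_p·cos α = 36.510500·cos 18.892° = 34.543700
roll angle φ = 23.829° = 0.41589451 rad
x = r_b·(cos φ + φ·sin φ) = 37.403233
y = r_b·(sin φ − φ·cos φ) = 0.814079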